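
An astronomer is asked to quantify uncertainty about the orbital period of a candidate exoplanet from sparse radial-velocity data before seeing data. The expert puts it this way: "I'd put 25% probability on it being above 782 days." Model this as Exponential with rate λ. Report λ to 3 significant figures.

P(T > 782.0) = e^(−λ·782.0) = 0.25, so λ = −ln(0.25)/782.0 = 0.00177.

λ ≈ 0.00177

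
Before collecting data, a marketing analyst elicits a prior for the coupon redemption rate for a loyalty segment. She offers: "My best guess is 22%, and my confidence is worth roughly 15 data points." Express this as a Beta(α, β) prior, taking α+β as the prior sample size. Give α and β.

Under the effective-sample-size interpretation, Beta(α, β) has prior mean α/(α+β) and prior sample size α+β.
So α+β = 15 and α/(α+β) = 0.22, giving α = 0.22·15 = 3.3 and β = 15 − 3.3 = 11.7.

α = 3.3, β = 11.7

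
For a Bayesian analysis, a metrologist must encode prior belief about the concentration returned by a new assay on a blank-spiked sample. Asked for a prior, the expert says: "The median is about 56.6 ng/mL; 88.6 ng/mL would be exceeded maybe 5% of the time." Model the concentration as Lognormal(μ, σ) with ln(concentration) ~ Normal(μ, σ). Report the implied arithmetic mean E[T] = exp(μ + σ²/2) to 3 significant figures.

If T ~ Lognormal(μ,σ) then ln T ~ Normal(μ,σ), so the p-quantile of ln T is μ + z_p·σ.
ln(56.6) = 4.036 and ln(88.6) = 4.484; z_{0.5} = 0, z_{0.95} = 1.645.
σ = (4.484 − 4.036)/(1.645 − (0)) = 0.272.
μ = 4.036 − (0)·0.272 = 4.036.
E[T] = exp(μ + σ²/2) = exp(4.036 + 0.0371) = 58.7 ng/mL.

E[T] ≈ 58.7 ng/mL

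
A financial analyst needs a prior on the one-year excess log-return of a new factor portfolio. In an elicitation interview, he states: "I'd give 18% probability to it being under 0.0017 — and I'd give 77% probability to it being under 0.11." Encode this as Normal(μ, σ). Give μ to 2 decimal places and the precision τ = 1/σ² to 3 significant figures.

μ = 0.06, τ = 233

The p-quantile of Normal(μ,σ) is μ + z_p·σ, with z_{0.18} = -0.9154 and z_{0.77} = 0.7388.
Eliminate σ: μ = (z₂·x₁ − z₁·x₂)/(z₂ − z₁) = (0.7388·0.0017 − (-0.9154)·0.11)/1.654 = 0.06.
Then σ = (x₂ − x₁)/(z₂ − z₁) = (0.11 − 0.0017)/1.654 = 0.07.
Precision τ = 1/σ² = 1/0.06547² = 233.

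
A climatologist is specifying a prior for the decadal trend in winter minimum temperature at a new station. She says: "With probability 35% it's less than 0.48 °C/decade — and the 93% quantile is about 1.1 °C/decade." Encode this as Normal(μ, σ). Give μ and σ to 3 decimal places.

For Normal(μ,σ), the p-quantile is μ + z_p·σ. Here z_{0.35} = -0.3853, z_{0.93} = 1.476.
So 0.48 = μ − 0.3853σ and 1.1 = μ + 1.476σ.
Subtracting: σ = (1.1 − 0.48)/(1.476 − (-0.3853)) = 0.333.
Then μ = 0.48 − (-0.3853)·0.333 = 0.608.

μ = 0.608, σ = 0.333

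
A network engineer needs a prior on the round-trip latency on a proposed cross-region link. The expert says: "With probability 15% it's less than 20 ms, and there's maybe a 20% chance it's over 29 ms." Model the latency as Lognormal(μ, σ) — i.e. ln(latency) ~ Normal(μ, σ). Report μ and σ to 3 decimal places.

μ ≈ 3.201, σ ≈ 0.198

If T ~ Lognormal(μ,σ) then ln T ~ Normal(μ,σ), so the p-quantile of ln T is μ + z_p·σ.
ln(20) = 2.996 and ln(29) = 3.367; z_{0.15} = -1.036, z_{0.8} = 0.8416.
σ = (3.367 − 2.996)/(0.8416 − (-1.036)) = 0.198.
μ = 2.996 − (-1.036)·0.198 = 3.201.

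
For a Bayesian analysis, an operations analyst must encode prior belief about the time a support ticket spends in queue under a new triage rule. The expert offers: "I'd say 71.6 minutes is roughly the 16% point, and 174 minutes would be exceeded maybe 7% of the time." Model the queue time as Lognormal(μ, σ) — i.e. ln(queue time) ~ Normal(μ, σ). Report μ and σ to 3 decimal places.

μ ≈ 4.629, σ ≈ 0.359

If T ~ Lognormal(μ,σ) then ln T ~ Normal(μ,σ), so the p-quantile of ln T is μ + z_p·σ.
ln(71.6) = 4.271 and ln(174) = 5.159; z_{0.16} = -0.9945, z_{0.93} = 1.476.
σ = (5.159 − 4.271)/(1.476 − (-0.9945)) = 0.359.
μ = 4.271 − (-0.9945)·0.359 = 4.629.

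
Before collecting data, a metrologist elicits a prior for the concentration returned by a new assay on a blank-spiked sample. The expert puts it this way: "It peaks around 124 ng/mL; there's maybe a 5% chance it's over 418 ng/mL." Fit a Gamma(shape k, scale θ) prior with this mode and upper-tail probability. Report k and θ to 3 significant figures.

Gamma(k,θ) with k>1 has mode (k−1)θ, so θ = 124/(k−1).
Need P(X < 418) = 0.95 with θ tied to k this way. Start at k = 2, θ = 124: P(X<418) ≈ 0.850.
Too low — raise k to concentrate. Iterating converges to k ≈ 2.76.
Then θ = 124/(2.76−1) ≈ 70.4.

k ≈ 2.76, θ ≈ 70.4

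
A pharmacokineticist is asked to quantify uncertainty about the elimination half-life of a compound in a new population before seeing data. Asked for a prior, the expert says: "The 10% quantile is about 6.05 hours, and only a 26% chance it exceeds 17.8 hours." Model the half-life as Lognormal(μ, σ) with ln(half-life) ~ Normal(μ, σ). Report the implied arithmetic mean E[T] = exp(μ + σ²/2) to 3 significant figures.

E[T] ≈ 14.5 hours

If T ~ Lognormal(μ,σ) then ln T ~ Normal(μ,σ), so the p-quantile of ln T is μ + z_p·σ.
ln(6.05) = 1.8 and ln(17.8) = 2.879; z_{0.1} = -1.282, z_{0.74} = 0.6433.
σ = (2.879 − 1.8)/(0.6433 − (-1.282)) = 0.561.
μ = 1.8 − (-1.282)·0.561 = 2.519.
E[T] = exp(μ + σ²/2) = exp(2.519 + 0.1571) = 14.5 hours.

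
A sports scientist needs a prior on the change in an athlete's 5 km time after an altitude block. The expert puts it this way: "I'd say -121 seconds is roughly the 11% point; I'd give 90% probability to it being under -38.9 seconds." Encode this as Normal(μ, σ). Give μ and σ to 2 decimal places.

μ = -80.85, σ = 32.73

The p-quantile of Normal(μ,σ) is μ + z_p·σ, with z_{0.11} = -1.227 and z_{0.9} = 1.282.
Eliminate σ: μ = (z₂·x₁ − z₁·x₂)/(z₂ − z₁) = (1.282·-121 − (-1.227)·-38.9)/2.508 = -80.85.
Then σ = (x₂ − x₁)/(z₂ − z₁) = (-38.9 − -121)/2.508 = 32.73.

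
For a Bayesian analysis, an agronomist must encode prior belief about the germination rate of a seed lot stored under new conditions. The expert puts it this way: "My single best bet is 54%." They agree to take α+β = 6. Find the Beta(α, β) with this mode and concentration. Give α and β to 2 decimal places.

α = 3.16, β = 2.84

For α,β > 1 the Beta mode is (α−1)/(α+β−2). With α+β = 6, the mode is (α−1)/4.
Set (α−1)/4 = 0.54 → α = 1 + 0.54·4 = 3.16.
β = 6 − α = 2.84.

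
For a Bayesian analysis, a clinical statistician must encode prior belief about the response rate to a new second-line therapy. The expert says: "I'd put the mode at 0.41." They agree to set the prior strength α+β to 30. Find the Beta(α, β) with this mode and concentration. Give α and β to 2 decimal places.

α = 12.48, β = 17.52

For α,β > 1 the Beta mode is (α−1)/(α+β−2). With α+β = 30, the mode is (α−1)/28.
Set (α−1)/28 = 0.41 → α = 1 + 0.41·28 = 12.48.
β = 30 − α = 17.52.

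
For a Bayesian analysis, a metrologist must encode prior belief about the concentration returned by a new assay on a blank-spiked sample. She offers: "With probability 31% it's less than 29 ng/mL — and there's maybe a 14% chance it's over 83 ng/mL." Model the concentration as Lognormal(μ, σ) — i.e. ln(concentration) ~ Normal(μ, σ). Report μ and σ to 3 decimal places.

μ ≈ 3.698, σ ≈ 0.667

If T ~ Lognormal(μ,σ) then ln T ~ Normal(μ,σ), so the p-quantile of ln T is μ + z_p·σ.
ln(29) = 3.367 and ln(83) = 4.419; z_{0.31} = -0.4959, z_{0.86} = 1.08.
σ = (4.419 − 3.367)/(1.08 − (-0.4959)) = 0.667.
μ = 3.367 − (-0.4959)·0.667 = 3.698.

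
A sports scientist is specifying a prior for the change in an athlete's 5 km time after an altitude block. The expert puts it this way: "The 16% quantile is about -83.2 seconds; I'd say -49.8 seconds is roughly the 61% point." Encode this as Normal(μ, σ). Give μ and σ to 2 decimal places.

For Normal(μ,σ), the p-quantile is μ + z_p·σ. Here z_{0.16} = -0.9945, z_{0.61} = 0.2793.
So -83.2 = μ − 0.9945σ and -49.8 = μ + 0.2793σ.
Subtracting: σ = (-49.8 − -83.2)/(0.2793 − (-0.9945)) = 26.22.
Then μ = -83.2 − (-0.9945)·26.22 = -57.12.

μ = -57.12, σ = 26.22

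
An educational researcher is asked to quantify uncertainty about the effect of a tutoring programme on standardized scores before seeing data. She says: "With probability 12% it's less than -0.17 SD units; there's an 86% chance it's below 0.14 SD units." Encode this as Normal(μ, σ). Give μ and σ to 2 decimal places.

For Normal(μ,σ), the p-quantile is μ + z_p·σ. Here z_{0.12} = -1.175, z_{0.86} = 1.08.
So -0.17 = μ − 1.175σ and 0.14 = μ + 1.08σ.
Subtracting: σ = (0.14 − -0.17)/(1.08 − (-1.175)) = 0.14.
Then μ = -0.17 − (-1.175)·0.14 = -0.01.

μ = -0.01, σ = 0.14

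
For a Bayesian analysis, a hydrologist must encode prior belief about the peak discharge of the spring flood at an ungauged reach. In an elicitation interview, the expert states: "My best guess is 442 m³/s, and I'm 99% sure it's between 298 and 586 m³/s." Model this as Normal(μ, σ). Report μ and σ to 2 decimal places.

μ = 442.00, σ = 55.90

A symmetric 99% interval runs μ ± z·σ with z = 2.576.
Half-width = 144, so σ = 144/2.576 = 55.90.
μ is the stated best guess, 442.00.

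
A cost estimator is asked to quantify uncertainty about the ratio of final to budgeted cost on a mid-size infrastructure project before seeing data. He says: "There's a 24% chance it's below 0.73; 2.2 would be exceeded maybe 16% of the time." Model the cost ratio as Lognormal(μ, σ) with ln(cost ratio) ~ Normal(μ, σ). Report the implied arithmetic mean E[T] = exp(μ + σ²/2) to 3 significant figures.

E[T] ≈ 1.42

If T ~ Lognormal(μ,σ) then ln T ~ Normal(μ,σ), so the p-quantile of ln T is μ + z_p·σ.
ln(0.73) = -0.3147 and ln(2.2) = 0.7885; z_{0.24} = -0.7063, z_{0.84} = 0.9945.
σ = (0.7885 − -0.3147)/(0.9945 − (-0.7063)) = 0.649.
μ = -0.3147 − (-0.7063)·0.649 = 0.143.
E[T] = exp(μ + σ²/2) = exp(0.143 + 0.2104) = 1.42.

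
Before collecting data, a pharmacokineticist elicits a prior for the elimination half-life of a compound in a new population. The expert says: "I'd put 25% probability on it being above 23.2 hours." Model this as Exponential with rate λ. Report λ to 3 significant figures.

P(T > 23.2) = e^(−λ·23.2) = 0.25, so λ = −ln(0.25)/23.2 = 0.0598.

λ ≈ 0.0598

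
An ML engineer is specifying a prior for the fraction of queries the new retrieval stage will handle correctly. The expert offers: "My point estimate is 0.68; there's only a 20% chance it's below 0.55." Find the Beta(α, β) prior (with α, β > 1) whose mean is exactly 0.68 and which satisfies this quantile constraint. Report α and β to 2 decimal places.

With mean 0.68 fixed, write α = 0.68s, β = 0.32s where s = α+β.
Need P(θ < 0.55) = 0.2 under Beta(0.68s, 0.32s). Normal approximation: (q−m)/√(m(1−m)/s) ≈ z_{0.2} = -0.842, so s ≈ 0.68·0.32·(-0.842)²/(0.55−0.68)² = 9.1.
At s = 9.1: P(θ<0.55) ≈ 0.194. Adjusting to match 0.2 gives s ≈ 8.56.
So α = 0.68·8.56 ≈ 5.82, β = 0.32·8.56 ≈ 2.74.

α ≈ 5.82, β ≈ 2.74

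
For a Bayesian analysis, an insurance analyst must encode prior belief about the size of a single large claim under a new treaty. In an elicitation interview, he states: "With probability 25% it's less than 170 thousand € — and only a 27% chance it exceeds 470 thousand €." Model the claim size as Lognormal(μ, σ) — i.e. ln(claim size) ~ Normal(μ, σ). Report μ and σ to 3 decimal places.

μ ≈ 5.669, σ ≈ 0.790

If T ~ Lognormal(μ,σ) then ln T ~ Normal(μ,σ), so the p-quantile of ln T is μ + z_p·σ.
ln(170) = 5.136 and ln(470) = 6.153; z_{0.25} = -0.6745, z_{0.73} = 0.6128.
σ = (6.153 − 5.136)/(0.6128 − (-0.6745)) = 0.790.
μ = 5.136 − (-0.6745)·0.790 = 5.669.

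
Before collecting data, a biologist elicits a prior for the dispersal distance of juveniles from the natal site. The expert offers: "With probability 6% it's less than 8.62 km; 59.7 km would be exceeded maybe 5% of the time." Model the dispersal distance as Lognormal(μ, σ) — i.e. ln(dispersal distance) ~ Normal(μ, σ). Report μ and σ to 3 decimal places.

μ ≈ 3.094, σ ≈ 0.605

If T ~ Lognormal(μ,σ) then ln T ~ Normal(μ,σ), so the p-quantile of ln T is μ + z_p·σ.
ln(8.62) = 2.154 and ln(59.7) = 4.089; z_{0.06} = -1.555, z_{0.95} = 1.645.
σ = (4.089 − 2.154)/(1.645 − (-1.555)) = 0.605.
μ = 2.154 − (-1.555)·0.605 = 3.094.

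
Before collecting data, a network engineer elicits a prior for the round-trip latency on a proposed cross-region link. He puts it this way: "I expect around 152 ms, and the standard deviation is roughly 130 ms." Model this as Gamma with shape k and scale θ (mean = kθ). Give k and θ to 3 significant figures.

For Gamma(k, scale θ): mean = kθ, variance = kθ², so CV = 1/√k.
CV = SD/mean = 130/152 = 0.8553, hence k = 1/CV² = 1.37.
Then θ = mean/k = 152/1.37 = 111.

k ≈ 1.37, θ ≈ 111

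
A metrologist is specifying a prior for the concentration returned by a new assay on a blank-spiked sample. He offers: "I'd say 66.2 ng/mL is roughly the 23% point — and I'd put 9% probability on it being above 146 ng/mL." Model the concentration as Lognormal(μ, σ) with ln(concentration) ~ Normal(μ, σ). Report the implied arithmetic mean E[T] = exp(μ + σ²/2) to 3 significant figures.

E[T] ≈ 94.3 ng/mL

If T ~ Lognormal(μ,σ) then ln T ~ Normal(μ,σ), so the p-quantile of ln T is μ + z_p·σ.
ln(66.2) = 4.193 and ln(146) = 4.984; z_{0.23} = -0.7388, z_{0.91} = 1.341.
σ = (4.984 − 4.193)/(1.341 − (-0.7388)) = 0.380.
μ = 4.193 − (-0.7388)·0.380 = 4.474.
E[T] = exp(μ + σ²/2) = exp(4.474 + 0.0723) = 94.3 ng/mL.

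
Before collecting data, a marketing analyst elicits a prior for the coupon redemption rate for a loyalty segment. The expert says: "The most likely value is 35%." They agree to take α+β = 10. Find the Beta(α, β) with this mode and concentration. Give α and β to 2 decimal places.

α = 3.80, β = 6.20

For α,β > 1 the Beta mode is (α−1)/(α+β−2). With α+β = 10, the mode is (α−1)/8.
Set (α−1)/8 = 0.35 → α = 1 + 0.35·8 = 3.80.
β = 10 − α = 6.20.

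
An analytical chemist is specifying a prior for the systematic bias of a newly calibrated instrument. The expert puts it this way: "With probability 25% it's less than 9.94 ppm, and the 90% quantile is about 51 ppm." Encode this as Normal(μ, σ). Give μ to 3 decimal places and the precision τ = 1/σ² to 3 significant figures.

For Normal(μ,σ), the p-quantile is μ + z_p·σ. Here z_{0.25} = -0.6745, z_{0.9} = 1.282.
So 9.94 = μ − 0.6745σ and 51 = μ + 1.282σ.
Subtracting: σ = (51 − 9.94)/(1.282 − (-0.6745)) = 20.991.
Then μ = 9.94 − (-0.6745)·20.991 = 24.098.
Precision τ = 1/σ² = 1/20.99² = 0.00227.

μ = 24.098, τ = 0.00227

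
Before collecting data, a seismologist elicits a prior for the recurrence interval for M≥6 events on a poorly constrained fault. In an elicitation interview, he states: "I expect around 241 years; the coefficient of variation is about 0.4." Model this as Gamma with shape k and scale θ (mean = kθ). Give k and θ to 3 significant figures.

k ≈ 6.25, θ ≈ 38.6

For Gamma(k, scale θ): mean = kθ, variance = kθ², so CV = 1/√k.
CV = 0.4, hence k = 1/CV² = 6.25.
Then θ = mean/k = 241/6.25 = 38.6.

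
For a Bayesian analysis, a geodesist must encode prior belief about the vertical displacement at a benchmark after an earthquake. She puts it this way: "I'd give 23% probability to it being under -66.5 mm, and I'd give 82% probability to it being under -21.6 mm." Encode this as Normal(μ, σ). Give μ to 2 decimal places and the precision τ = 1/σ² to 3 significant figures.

μ = -46.45, τ = 0.00136

For Normal(μ,σ), the p-quantile is μ + z_p·σ. Here z_{0.23} = -0.7388, z_{0.82} = 0.9154.
So -66.5 = μ − 0.7388σ and -21.6 = μ + 0.9154σ.
Subtracting: σ = (-21.6 − -66.5)/(0.9154 − (-0.7388)) = 27.14.
Then μ = -66.5 − (-0.7388)·27.14 = -46.45.
Precision τ = 1/σ² = 1/27.14² = 0.00136.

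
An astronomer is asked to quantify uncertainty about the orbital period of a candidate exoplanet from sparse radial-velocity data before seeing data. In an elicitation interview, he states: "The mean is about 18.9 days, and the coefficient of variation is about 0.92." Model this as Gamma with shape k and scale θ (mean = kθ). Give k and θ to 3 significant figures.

k ≈ 1.18, θ ≈ 16

For Gamma(k, scale θ): mean = kθ, variance = kθ², so CV = 1/√k.
CV = 0.92, hence k = 1/CV² = 1.18.
Then θ = mean/k = 18.9/1.18 = 16.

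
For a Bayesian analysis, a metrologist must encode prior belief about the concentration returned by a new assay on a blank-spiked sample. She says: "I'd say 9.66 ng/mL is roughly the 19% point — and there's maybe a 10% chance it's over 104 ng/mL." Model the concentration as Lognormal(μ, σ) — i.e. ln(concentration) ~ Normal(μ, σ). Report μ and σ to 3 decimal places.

μ ≈ 3.234, σ ≈ 1.100

If T ~ Lognormal(μ,σ) then ln T ~ Normal(μ,σ), so the p-quantile of ln T is μ + z_p·σ.
ln(9.66) = 2.268 and ln(104) = 4.644; z_{0.19} = -0.8779, z_{0.9} = 1.282.
σ = (4.644 − 2.268)/(1.282 − (-0.8779)) = 1.100.
μ = 2.268 − (-0.8779)·1.100 = 3.234.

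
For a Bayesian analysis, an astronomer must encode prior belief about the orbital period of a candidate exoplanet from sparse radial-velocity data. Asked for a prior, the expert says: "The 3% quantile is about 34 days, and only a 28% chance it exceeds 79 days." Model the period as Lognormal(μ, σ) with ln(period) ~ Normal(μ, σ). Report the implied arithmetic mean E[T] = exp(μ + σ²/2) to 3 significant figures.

E[T] ≈ 68.6 days

If T ~ Lognormal(μ,σ) then ln T ~ Normal(μ,σ), so the p-quantile of ln T is μ + z_p·σ.
ln(34) = 3.526 and ln(79) = 4.369; z_{0.03} = -1.881, z_{0.72} = 0.5828.
σ = (4.369 − 3.526)/(0.5828 − (-1.881)) = 0.342.
μ = 3.526 − (-1.881)·0.342 = 4.170.
E[T] = exp(μ + σ²/2) = exp(4.170 + 0.0586) = 68.6 days.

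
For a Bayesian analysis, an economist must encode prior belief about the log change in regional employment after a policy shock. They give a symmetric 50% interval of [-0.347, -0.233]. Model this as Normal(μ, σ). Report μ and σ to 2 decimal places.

A symmetric 50% interval runs μ ± z·σ with z = 0.6745.
Half-width = 0.057, so σ = 0.057/0.6745 = 0.08.
μ is the interval midpoint, -0.29.

μ = -0.29, σ = 0.08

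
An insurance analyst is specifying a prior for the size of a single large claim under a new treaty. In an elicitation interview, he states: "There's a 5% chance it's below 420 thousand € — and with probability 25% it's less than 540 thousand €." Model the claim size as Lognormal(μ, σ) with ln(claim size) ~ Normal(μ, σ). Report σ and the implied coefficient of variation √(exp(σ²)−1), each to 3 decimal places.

If T ~ Lognormal(μ,σ) then ln T ~ Normal(μ,σ), so the p-quantile of ln T is μ + z_p·σ.
ln(420) = 6.04 and ln(540) = 6.292; z_{0.05} = -1.645, z_{0.25} = -0.6745.
σ = (6.292 − 6.04)/(-0.6745 − (-1.645)) = 0.259.
μ = 6.04 − (-1.645)·0.259 = 6.466.
CV = √(exp(σ²)−1) = √(exp(0.0671)−1) = 0.263.

σ ≈ 0.259, CV ≈ 0.263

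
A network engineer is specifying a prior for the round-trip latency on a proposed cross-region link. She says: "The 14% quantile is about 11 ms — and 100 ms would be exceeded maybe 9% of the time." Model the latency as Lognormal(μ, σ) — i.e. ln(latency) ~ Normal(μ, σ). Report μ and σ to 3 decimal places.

If T ~ Lognormal(μ,σ) then ln T ~ Normal(μ,σ), so the p-quantile of ln T is μ + z_p·σ.
ln(11) = 2.398 and ln(100) = 4.605; z_{0.14} = -1.08, z_{0.91} = 1.341.
σ = (4.605 − 2.398)/(1.341 − (-1.08)) = 0.912.
μ = 2.398 − (-1.08)·0.912 = 3.383.

μ ≈ 3.383, σ ≈ 0.912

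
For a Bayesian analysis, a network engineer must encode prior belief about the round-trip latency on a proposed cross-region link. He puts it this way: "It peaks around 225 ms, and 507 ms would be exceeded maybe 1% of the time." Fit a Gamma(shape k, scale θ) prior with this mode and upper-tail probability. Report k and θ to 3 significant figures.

k ≈ 8.27, θ ≈ 31

Gamma(k,θ) with k>1 has mode (k−1)θ, so θ = 225/(k−1).
Need P(X < 507) = 0.99 with θ tied to k this way. Start at k = 2, θ = 225: P(X<507) ≈ 0.658.
Too low — raise k to concentrate. Iterating converges to k ≈ 8.27.
Then θ = 225/(8.27−1) ≈ 31.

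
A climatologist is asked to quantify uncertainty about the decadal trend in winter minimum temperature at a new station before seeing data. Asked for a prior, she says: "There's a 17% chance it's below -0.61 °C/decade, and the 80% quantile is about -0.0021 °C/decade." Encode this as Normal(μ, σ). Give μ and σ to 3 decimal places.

For Normal(μ,σ), the p-quantile is μ + z_p·σ. Here z_{0.17} = -0.9542, z_{0.8} = 0.8416.
So -0.61 = μ − 0.9542σ and -0.0021 = μ + 0.8416σ.
Subtracting: σ = (-0.0021 − -0.61)/(0.8416 − (-0.9542)) = 0.339.
Then μ = -0.61 − (-0.9542)·0.339 = -0.287.

μ = -0.287, σ = 0.339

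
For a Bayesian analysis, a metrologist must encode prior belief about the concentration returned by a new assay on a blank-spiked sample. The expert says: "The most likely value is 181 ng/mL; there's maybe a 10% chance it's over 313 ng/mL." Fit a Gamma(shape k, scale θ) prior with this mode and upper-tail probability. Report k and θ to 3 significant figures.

Gamma(k,θ) with k>1 has mode (k−1)θ, so θ = 181/(k−1).
Need P(X < 313) = 0.9 with θ tied to k this way. Start at k = 2, θ = 181: P(X<313) ≈ 0.516.
Too low — raise k to concentrate. Iterating converges to k ≈ 7.32.
Then θ = 181/(7.32−1) ≈ 28.6.

k ≈ 7.32, θ ≈ 28.6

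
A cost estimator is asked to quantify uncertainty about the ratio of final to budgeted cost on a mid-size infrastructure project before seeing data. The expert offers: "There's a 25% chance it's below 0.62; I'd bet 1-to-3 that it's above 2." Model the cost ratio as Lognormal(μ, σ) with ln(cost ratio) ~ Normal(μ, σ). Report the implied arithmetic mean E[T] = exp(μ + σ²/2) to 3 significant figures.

If T ~ Lognormal(μ,σ) then ln T ~ Normal(μ,σ), so the p-quantile of ln T is μ + z_p·σ.
ln(0.62) = -0.478 and ln(2) = 0.6931; z_{0.25} = -0.6745, z_{0.75} = 0.6745.
σ = (0.6931 − -0.478)/(0.6745 − (-0.6745)) = 0.868.
μ = -0.478 − (-0.6745)·0.868 = 0.108.
E[T] = exp(μ + σ²/2) = exp(0.108 + 0.3769) = 1.62.

E[T] ≈ 1.62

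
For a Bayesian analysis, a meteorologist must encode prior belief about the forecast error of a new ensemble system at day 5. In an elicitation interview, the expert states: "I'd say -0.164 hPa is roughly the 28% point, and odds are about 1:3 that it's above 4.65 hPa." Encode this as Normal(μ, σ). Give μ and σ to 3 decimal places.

The p-quantile of Normal(μ,σ) is μ + z_p·σ, with z_{0.28} = -0.5828 and z_{0.75} = 0.6745.
Eliminate σ: μ = (z₂·x₁ − z₁·x₂)/(z₂ − z₁) = (0.6745·-0.164 − (-0.5828)·4.65)/1.257 = 2.068.
Then σ = (x₂ − x₁)/(z₂ − z₁) = (4.65 − -0.164)/1.257 = 3.829.

μ = 2.068, σ = 3.829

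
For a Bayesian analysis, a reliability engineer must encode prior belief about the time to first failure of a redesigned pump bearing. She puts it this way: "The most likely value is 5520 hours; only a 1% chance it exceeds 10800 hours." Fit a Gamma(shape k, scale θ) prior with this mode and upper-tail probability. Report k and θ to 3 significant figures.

k ≈ 11.9, θ ≈ 504

Gamma(k,θ) with k>1 has mode (k−1)θ, so θ = 5520/(k−1).
Need P(X < 10800) = 0.99 with θ tied to k this way. Start at k = 2, θ = 5520: P(X<10800) ≈ 0.582.
Too low — raise k to concentrate. Iterating converges to k ≈ 11.9.
Then θ = 5520/(11.9−1) ≈ 504.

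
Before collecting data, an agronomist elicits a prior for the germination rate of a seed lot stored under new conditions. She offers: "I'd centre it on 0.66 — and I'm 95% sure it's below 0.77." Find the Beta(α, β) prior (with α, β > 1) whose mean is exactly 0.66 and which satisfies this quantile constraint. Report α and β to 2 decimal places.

With mean 0.66 fixed, write α = 0.66s, β = 0.34s where s = α+β.
Need P(θ < 0.77) = 0.95 under Beta(0.66s, 0.34s). Normal approximation: (q−m)/√(m(1−m)/s) ≈ z_{0.95} = 1.64, so s ≈ 0.66·0.34·(1.64)²/(0.77−0.66)² = 50.2.
At s = 50.2: P(θ<0.77) ≈ 0.958. Adjusting to match 0.95 gives s ≈ 45.72.
So α = 0.66·45.72 ≈ 30.17, β = 0.34·45.72 ≈ 15.54.

α ≈ 30.17, β ≈ 15.54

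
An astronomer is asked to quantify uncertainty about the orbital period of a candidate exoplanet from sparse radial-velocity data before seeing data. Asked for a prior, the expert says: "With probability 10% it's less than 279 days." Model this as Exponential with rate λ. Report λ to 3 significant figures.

P(T < 279.0) = 1 − e^(−λ·279.0) = 0.1, so λ = −ln(1−0.1)/279.0 = −ln(0.9)/279.0 = 0.000378.

λ ≈ 0.000378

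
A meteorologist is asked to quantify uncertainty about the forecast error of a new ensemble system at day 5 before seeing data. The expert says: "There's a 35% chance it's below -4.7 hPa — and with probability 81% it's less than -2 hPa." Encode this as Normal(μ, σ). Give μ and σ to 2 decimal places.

For Normal(μ,σ), the p-quantile is μ + z_p·σ. Here z_{0.35} = -0.3853, z_{0.81} = 0.8779.
So -4.7 = μ − 0.3853σ and -2 = μ + 0.8779σ.
Subtracting: σ = (-2 − -4.7)/(0.8779 − (-0.3853)) = 2.14.
Then μ = -4.7 − (-0.3853)·2.14 = -3.88.

μ = -3.88, σ = 2.14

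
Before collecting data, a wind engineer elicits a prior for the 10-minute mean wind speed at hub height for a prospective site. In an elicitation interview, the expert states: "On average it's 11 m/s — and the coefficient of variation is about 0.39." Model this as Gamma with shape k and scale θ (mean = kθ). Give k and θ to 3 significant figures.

k ≈ 6.57, θ ≈ 1.67

For Gamma(k, scale θ): mean = kθ, variance = kθ², so CV = 1/√k.
CV = 0.39, hence k = 1/CV² = 6.57.
Then θ = mean/k = 11/6.57 = 1.67.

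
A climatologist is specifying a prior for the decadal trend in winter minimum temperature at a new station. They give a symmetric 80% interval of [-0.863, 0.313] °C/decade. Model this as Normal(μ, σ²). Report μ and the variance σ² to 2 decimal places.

μ = -0.28, σ² = 0.21

A symmetric 80% interval runs μ ± z·σ with z = 1.282.
Half-width = 0.588, so σ = 0.588/1.282 = 0.459 and σ² = 0.21.
μ is the interval midpoint, -0.28.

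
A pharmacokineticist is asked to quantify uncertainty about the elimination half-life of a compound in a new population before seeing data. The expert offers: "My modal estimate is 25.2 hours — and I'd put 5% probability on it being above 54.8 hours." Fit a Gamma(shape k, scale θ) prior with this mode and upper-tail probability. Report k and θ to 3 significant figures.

k ≈ 5.56, θ ≈ 5.52

Gamma(k,θ) with k>1 has mode (k−1)θ, so θ = 25.2/(k−1).
Need P(X < 54.8) = 0.95 with θ tied to k this way. Start at k = 2, θ = 25.2: P(X<54.8) ≈ 0.639.
Too low — raise k to concentrate. Iterating converges to k ≈ 5.56.
Then θ = 25.2/(5.56−1) ≈ 5.52.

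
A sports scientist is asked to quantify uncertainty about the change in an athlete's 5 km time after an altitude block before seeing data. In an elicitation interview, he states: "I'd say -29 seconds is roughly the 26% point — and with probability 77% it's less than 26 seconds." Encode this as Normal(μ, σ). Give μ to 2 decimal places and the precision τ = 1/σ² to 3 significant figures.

For Normal(μ,σ), the p-quantile is μ + z_p·σ. Here z_{0.26} = -0.6433, z_{0.77} = 0.7388.
So -29 = μ − 0.6433σ and 26 = μ + 0.7388σ.
Subtracting: σ = (26 − -29)/(0.7388 − (-0.6433)) = 39.79.
Then μ = -29 − (-0.6433)·39.79 = -3.40.
Precision τ = 1/σ² = 1/39.79² = 0.000632.

μ = -3.40, τ = 0.000632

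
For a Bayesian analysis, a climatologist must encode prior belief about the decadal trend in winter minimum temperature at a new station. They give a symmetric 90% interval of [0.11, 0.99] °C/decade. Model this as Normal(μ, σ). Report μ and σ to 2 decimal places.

μ = 0.55, σ = 0.27

A symmetric 90% interval runs μ ± z·σ with z = 1.645.
Half-width = 0.44, so σ = 0.44/1.645 = 0.27.
μ is the interval midpoint, 0.55.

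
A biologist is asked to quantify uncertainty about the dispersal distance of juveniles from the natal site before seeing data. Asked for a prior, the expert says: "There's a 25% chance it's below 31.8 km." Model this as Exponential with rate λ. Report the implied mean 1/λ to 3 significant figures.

P(T < 31.8) = 1 − e^(−λ·31.8) = 0.25, so λ = −ln(1−0.25)/31.8 = −ln(0.75)/31.8 = 0.00905.
Mean = 1/λ = 111 km.

mean ≈ 111 km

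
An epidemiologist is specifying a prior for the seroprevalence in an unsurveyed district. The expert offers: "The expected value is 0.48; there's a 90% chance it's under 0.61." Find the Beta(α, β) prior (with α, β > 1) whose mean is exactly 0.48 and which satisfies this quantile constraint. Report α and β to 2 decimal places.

With mean 0.48 fixed, write α = 0.48s, β = 0.52s where s = α+β.
Need P(θ < 0.61) = 0.9 under Beta(0.48s, 0.52s). Normal approximation: (q−m)/√(m(1−m)/s) ≈ z_{0.9} = 1.28, so s ≈ 0.48·0.52·(1.28)²/(0.61−0.48)² = 24.3.
At s = 24.3: P(θ<0.61) ≈ 0.901. Adjusting to match 0.9 gives s ≈ 24.06.
So α = 0.48·24.06 ≈ 11.55, β = 0.52·24.06 ≈ 12.51.

α ≈ 11.55, β ≈ 12.51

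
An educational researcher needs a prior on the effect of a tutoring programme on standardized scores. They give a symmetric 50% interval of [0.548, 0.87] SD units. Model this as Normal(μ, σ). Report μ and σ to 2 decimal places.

μ = 0.71, σ = 0.24

A symmetric 50% interval runs μ ± z·σ with z = 0.6745.
Half-width = 0.161, so σ = 0.161/0.6745 = 0.24.
μ is the interval midpoint, 0.71.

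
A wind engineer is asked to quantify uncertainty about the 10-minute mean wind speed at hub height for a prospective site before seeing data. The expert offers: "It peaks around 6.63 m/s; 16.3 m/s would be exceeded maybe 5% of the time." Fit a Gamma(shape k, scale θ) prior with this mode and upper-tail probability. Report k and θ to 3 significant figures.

Gamma(k,θ) with k>1 has mode (k−1)θ, so θ = 6.63/(k−1).
Need P(X < 16.3) = 0.95 with θ tied to k this way. Start at k = 2, θ = 6.63: P(X<16.3) ≈ 0.704.
Too low — raise k to concentrate. Iterating converges to k ≈ 4.36.
Then θ = 6.63/(4.36−1) ≈ 1.97.

k ≈ 4.36, θ ≈ 1.97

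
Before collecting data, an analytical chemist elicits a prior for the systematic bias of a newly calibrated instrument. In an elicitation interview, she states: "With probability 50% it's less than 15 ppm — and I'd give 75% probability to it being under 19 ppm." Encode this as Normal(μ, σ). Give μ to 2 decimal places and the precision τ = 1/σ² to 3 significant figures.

μ = 15.00, τ = 0.0284

The p-quantile of Normal(μ,σ) is μ + z_p·σ, with z_{0.5} = 0 and z_{0.75} = 0.6745.
Eliminate σ: μ = (z₂·x₁ − z₁·x₂)/(z₂ − z₁) = (0.6745·15 − (0)·19)/0.6745 = 15.00.
Then σ = (x₂ − x₁)/(z₂ − z₁) = (19 − 15)/0.6745 = 5.93.
Precision τ = 1/σ² = 1/5.93² = 0.0284.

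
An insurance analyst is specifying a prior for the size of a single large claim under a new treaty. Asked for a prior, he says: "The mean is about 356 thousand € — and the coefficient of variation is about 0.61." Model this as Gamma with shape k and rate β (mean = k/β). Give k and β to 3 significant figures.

For Gamma(k, rate β): mean = k/β, variance = k/β², so CV = 1/√k.
CV = 0.61, hence k = 1/CV² = 2.69.
Then β = k/mean = 2.69/356 = 0.00755.

k ≈ 2.69, β ≈ 0.00755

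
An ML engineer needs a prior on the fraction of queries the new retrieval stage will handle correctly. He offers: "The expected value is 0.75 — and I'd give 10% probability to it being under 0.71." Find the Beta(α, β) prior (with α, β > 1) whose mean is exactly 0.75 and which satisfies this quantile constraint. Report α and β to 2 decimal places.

With mean 0.75 fixed, write α = 0.75s, β = 0.25s where s = α+β.
Need P(θ < 0.71) = 0.1 under Beta(0.75s, 0.25s). Normal approximation: (q−m)/√(m(1−m)/s) ≈ z_{0.1} = -1.28, so s ≈ 0.75·0.25·(-1.28)²/(0.71−0.75)² = 192.5.
At s = 192.5: P(θ<0.71) ≈ 0.103. Adjusting to match 0.1 gives s ≈ 197.12.
So α = 0.75·197.12 ≈ 147.84, β = 0.25·197.12 ≈ 49.28.

α ≈ 147.84, β ≈ 49.28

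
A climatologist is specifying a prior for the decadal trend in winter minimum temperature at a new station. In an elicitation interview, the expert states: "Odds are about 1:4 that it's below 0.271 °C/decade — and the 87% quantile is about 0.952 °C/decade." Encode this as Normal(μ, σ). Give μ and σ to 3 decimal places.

For Normal(μ,σ), the p-quantile is μ + z_p·σ. Here z_{0.2} = -0.8416, z_{0.87} = 1.126.
So 0.271 = μ − 0.8416σ and 0.952 = μ + 1.126σ.
Subtracting: σ = (0.952 − 0.271)/(1.126 − (-0.8416)) = 0.346.
Then μ = 0.271 − (-0.8416)·0.346 = 0.562.

μ = 0.562, σ = 0.346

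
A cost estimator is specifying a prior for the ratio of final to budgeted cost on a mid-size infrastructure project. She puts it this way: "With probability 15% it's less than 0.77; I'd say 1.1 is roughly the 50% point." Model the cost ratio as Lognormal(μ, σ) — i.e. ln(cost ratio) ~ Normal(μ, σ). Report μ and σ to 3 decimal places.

If T ~ Lognormal(μ,σ) then ln T ~ Normal(μ,σ), so the p-quantile of ln T is μ + z_p·σ.
ln(0.77) = -0.2614 and ln(1.1) = 0.09531; z_{0.15} = -1.036, z_{0.5} = 0.
σ = (0.09531 − -0.2614)/(0 − (-1.036)) = 0.344.
μ = -0.2614 − (-1.036)·0.344 = 0.095.

μ ≈ 0.095, σ ≈ 0.344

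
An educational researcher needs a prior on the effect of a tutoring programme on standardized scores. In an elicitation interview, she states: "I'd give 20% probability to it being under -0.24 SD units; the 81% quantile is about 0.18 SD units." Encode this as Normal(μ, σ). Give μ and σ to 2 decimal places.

The p-quantile of Normal(μ,σ) is μ + z_p·σ, with z_{0.2} = -0.8416 and z_{0.81} = 0.8779.
Eliminate σ: μ = (z₂·x₁ − z₁·x₂)/(z₂ − z₁) = (0.8779·-0.24 − (-0.8416)·0.18)/1.72 = -0.03.
Then σ = (x₂ − x₁)/(z₂ − z₁) = (0.18 − -0.24)/1.72 = 0.24.

μ = -0.03, σ = 0.24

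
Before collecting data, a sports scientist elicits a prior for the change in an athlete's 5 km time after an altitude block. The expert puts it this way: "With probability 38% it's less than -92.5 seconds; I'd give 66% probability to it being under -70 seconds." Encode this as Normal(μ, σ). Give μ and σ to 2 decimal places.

For Normal(μ,σ), the p-quantile is μ + z_p·σ. Here z_{0.38} = -0.3055, z_{0.66} = 0.4125.
So -92.5 = μ − 0.3055σ and -70 = μ + 0.4125σ.
Subtracting: σ = (-70 − -92.5)/(0.4125 − (-0.3055)) = 31.34.
Then μ = -92.5 − (-0.3055)·31.34 = -82.93.

μ = -82.93, σ = 31.34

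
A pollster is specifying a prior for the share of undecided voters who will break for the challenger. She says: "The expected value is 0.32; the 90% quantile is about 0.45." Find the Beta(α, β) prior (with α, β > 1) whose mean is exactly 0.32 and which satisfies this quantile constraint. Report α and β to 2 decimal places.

With mean 0.32 fixed, write α = 0.32s, β = 0.68s where s = α+β.
Need P(θ < 0.45) = 0.9 under Beta(0.32s, 0.68s). Normal approximation: (q−m)/√(m(1−m)/s) ≈ z_{0.9} = 1.28, so s ≈ 0.32·0.68·(1.28)²/(0.45−0.32)² = 21.1.
At s = 21.1: P(θ<0.45) ≈ 0.896. Adjusting to match 0.9 gives s ≈ 21.90.
So α = 0.32·21.90 ≈ 7.01, β = 0.68·21.90 ≈ 14.89.

α ≈ 7.01, β ≈ 14.89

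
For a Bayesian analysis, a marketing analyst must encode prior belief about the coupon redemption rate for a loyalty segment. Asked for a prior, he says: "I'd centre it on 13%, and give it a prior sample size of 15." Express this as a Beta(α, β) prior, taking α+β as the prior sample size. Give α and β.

Under the effective-sample-size interpretation, Beta(α, β) has prior mean α/(α+β) and prior sample size α+β.
So α+β = 15 and α/(α+β) = 0.13, giving α = 0.13·15 = 1.95 and β = 15 − 1.95 = 13.05.

α = 1.95, β = 13.05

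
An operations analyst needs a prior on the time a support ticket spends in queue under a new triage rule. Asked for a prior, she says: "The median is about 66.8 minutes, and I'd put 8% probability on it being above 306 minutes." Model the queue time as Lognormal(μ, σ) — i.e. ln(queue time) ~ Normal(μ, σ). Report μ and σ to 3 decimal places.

If T ~ Lognormal(μ,σ) then ln T ~ Normal(μ,σ), so the p-quantile of ln T is μ + z_p·σ.
ln(66.8) = 4.202 and ln(306) = 5.724; z_{0.5} = 0, z_{0.92} = 1.405.
σ = (5.724 − 4.202)/(1.405 − (0)) = 1.083.
μ = 4.202 − (0)·1.083 = 4.202.

μ ≈ 4.202, σ ≈ 1.083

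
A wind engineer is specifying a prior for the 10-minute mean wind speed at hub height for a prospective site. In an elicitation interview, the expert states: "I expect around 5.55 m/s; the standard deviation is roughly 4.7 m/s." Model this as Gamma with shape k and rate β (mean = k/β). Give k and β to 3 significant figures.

For Gamma(k, rate β): mean = k/β, variance = k/β², so CV = 1/√k.
CV = SD/mean = 4.7/5.55 = 0.8468, hence k = 1/CV² = 1.39.
Then β = k/mean = 1.39/5.55 = 0.251.

k ≈ 1.39, β ≈ 0.251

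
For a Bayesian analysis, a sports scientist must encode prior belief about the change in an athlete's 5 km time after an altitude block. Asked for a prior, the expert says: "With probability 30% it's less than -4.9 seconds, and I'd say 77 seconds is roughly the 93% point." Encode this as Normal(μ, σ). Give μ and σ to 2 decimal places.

μ = 16.57, σ = 40.95

For Normal(μ,σ), the p-quantile is μ + z_p·σ. Here z_{0.3} = -0.5244, z_{0.93} = 1.476.
So -4.9 = μ − 0.5244σ and 77 = μ + 1.476σ.
Subtracting: σ = (77 − -4.9)/(1.476 − (-0.5244)) = 40.95.
Then μ = -4.9 − (-0.5244)·40.95 = 16.57.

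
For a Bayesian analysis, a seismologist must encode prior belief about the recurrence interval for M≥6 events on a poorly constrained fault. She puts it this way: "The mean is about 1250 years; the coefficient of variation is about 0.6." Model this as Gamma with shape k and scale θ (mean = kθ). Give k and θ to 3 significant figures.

k ≈ 2.78, θ ≈ 450

For Gamma(k, scale θ): mean = kθ, variance = kθ², so CV = 1/√k.
CV = 0.6, hence k = 1/CV² = 2.78.
Then θ = mean/k = 1250/2.78 = 450.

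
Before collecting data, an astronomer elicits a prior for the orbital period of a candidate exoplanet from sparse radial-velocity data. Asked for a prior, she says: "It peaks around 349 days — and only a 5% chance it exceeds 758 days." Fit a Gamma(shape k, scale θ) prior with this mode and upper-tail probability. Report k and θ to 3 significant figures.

k ≈ 5.58, θ ≈ 76.2

Gamma(k,θ) with k>1 has mode (k−1)θ, so θ = 349/(k−1).
Need P(X < 758) = 0.95 with θ tied to k this way. Start at k = 2, θ = 349: P(X<758) ≈ 0.639.
Too low — raise k to concentrate. Iterating converges to k ≈ 5.58.
Then θ = 349/(5.58−1) ≈ 76.2.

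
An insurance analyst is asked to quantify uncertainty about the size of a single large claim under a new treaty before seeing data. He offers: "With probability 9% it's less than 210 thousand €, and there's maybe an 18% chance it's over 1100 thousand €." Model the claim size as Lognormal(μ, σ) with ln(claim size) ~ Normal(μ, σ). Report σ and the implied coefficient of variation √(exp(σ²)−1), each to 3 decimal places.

If T ~ Lognormal(μ,σ) then ln T ~ Normal(μ,σ), so the p-quantile of ln T is μ + z_p·σ.
ln(210) = 5.347 and ln(1100) = 7.003; z_{0.09} = -1.341, z_{0.82} = 0.9154.
σ = (7.003 − 5.347)/(0.9154 − (-1.341)) = 0.734.
μ = 5.347 − (-1.341)·0.734 = 6.331.
CV = √(exp(σ²)−1) = √(exp(0.5387)−1) = 0.845.

σ ≈ 0.734, CV ≈ 0.845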